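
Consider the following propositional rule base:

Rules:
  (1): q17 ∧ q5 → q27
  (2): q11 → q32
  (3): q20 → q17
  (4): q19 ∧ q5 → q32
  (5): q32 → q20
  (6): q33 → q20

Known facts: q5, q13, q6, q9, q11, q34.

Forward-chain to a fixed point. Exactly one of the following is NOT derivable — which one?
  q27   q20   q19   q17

Round 1: (2) [q11 → q32]. Adds q32.
Round 2: (5) [q32 → q20]. Adds q20.
Round 3: (3) [q20 → q17]. Adds q17.
Round 4: (1) [q17 ∧ q5 → q27]. Adds q27.
Derived: q20 (round 2), q17 (round 3), q27 (round 4). q19 never appears in any round.

q19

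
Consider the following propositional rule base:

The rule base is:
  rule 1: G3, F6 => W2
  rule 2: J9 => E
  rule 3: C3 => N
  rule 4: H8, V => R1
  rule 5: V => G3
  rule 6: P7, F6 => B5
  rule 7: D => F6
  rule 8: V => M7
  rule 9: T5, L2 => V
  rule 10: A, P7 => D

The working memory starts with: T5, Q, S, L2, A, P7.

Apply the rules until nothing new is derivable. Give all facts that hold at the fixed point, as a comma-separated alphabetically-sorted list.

A, B5, D, F6, G3, L2, M7, P7, Q, S, T5, V, W2

Round 1 — rule 9, rule 10, derive V, D.
Round 2 — rule 5, rule 7, rule 8, derive G3, F6, M7.
Round 3 — rule 1, rule 6, derive W2, B5.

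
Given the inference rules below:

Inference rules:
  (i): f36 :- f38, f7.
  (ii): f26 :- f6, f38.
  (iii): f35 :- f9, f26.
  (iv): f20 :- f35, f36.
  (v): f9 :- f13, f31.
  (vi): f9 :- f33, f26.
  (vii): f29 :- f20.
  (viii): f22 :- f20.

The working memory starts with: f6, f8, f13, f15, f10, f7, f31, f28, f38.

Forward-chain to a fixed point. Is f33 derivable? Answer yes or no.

no

Round 1 fires (i), (ii), (v), giving f36, f26, f9.
Round 2 fires (iii), giving f35.
Round 3 fires (iv), giving f20.
Round 4 fires (vii), (viii), giving f29, f22.
Fixed point reached. No rule has f33 as a consequent, and it is not given.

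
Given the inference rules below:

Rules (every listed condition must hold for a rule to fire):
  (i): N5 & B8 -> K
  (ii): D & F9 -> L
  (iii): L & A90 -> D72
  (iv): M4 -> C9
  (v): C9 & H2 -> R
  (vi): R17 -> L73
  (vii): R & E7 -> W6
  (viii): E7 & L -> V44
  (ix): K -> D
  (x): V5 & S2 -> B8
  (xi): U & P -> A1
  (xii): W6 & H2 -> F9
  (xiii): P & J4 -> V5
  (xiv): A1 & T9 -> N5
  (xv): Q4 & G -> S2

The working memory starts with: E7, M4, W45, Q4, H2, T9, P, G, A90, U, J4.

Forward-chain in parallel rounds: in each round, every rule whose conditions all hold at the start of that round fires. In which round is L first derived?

5

Round 1 — (iv), (xi), (xiii), (xv), derive C9, A1, V5, S2.
Round 2 — (v), (x), (xiv), derive R, B8, N5.
Round 3 — (i), (vii), derive K, W6.
Round 4 — (ix), (xii), derive D, F9.
Round 5 — (ii), derive L.
L first appears in round 5.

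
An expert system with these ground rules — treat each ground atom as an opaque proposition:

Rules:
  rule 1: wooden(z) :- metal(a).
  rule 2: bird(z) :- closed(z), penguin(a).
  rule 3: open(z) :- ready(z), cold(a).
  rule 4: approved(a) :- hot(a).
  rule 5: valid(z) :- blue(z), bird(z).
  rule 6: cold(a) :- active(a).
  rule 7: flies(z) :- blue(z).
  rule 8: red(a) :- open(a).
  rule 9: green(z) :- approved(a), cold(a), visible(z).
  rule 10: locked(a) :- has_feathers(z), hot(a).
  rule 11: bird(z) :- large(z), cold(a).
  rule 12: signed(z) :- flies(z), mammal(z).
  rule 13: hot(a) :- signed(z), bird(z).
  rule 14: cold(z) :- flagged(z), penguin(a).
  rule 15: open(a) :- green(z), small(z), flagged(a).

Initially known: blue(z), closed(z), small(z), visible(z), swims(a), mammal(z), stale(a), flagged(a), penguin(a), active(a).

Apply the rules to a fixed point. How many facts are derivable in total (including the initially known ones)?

20

[1] rule 2 [bird(z) :- closed(z), penguin(a).]; rule 6 [cold(a) :- active(a).]; rule 7 [flies(z) :- blue(z).]. ⇒ new: bird(z), cold(a), flies(z).
[2] rule 5 [valid(z) :- blue(z), bird(z).]; rule 12 [signed(z) :- flies(z), mammal(z).]. ⇒ new: valid(z), signed(z).
[3] rule 13 [hot(a) :- signed(z), bird(z).]. ⇒ new: hot(a).
[4] rule 4 [approved(a) :- hot(a).]. ⇒ new: approved(a).
[5] rule 9 [green(z) :- approved(a), cold(a), visible(z).]. ⇒ new: green(z).
[6] rule 15 [open(a) :- green(z), small(z), flagged(a).]. ⇒ new: open(a).
[7] rule 8 [red(a) :- open(a).]. ⇒ new: red(a).
Closure: {active(a), approved(a), bird(z), blue(z), closed(z), cold(a), flagged(a), flies(z), green(z), hot(a), mammal(z), open(a), penguin(a), red(a), signed(z), small(z), stale(a), swims(a), valid(z), visible(z)} — 20 facts.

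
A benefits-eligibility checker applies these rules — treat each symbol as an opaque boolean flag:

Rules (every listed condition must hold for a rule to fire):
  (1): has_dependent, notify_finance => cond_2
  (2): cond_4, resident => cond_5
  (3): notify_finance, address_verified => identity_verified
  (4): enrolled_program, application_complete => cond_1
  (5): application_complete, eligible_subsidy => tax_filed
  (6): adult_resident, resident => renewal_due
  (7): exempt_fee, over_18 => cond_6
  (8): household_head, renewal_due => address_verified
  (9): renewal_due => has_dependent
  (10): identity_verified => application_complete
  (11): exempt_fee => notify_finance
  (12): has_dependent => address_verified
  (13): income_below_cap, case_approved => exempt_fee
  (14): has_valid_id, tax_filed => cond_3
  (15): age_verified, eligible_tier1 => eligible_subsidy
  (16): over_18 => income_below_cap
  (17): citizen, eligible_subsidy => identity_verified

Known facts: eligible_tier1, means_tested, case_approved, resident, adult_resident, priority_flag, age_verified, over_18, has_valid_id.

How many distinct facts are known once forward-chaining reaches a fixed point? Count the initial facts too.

Round 1: (6) [adult_resident, resident => renewal_due]; (15) [age_verified, eligible_tier1 => eligible_subsidy]; (16) [over_18 => income_below_cap]. Adds renewal_due, eligible_subsidy, income_below_cap.
Round 2: (9) [renewal_due => has_dependent]; (13) [income_below_cap, case_approved => exempt_fee]. Adds has_dependent, exempt_fee.
Round 3: (7) [exempt_fee, over_18 => cond_6]; (11) [exempt_fee => notify_finance]; (12) [has_dependent => address_verified]. Adds cond_6, notify_finance, address_verified.
Round 4: (1) [has_dependent, notify_finance => cond_2]; (3) [notify_finance, address_verified => identity_verified]. Adds cond_2, identity_verified.
Round 5: (10) [identity_verified => application_complete]. Adds application_complete.
Round 6: (5) [application_complete, eligible_subsidy => tax_filed]. Adds tax_filed.
Round 7: (14) [has_valid_id, tax_filed => cond_3]. Adds cond_3.
Closure: {address_verified, adult_resident, age_verified, application_complete, case_approved, cond_2, cond_3, cond_6, eligible_subsidy, eligible_tier1, exempt_fee, has_dependent, has_valid_id, identity_verified, income_below_cap, means_tested, notify_finance, over_18, priority_flag, renewal_due, resident, tax_filed} — 22 facts.

22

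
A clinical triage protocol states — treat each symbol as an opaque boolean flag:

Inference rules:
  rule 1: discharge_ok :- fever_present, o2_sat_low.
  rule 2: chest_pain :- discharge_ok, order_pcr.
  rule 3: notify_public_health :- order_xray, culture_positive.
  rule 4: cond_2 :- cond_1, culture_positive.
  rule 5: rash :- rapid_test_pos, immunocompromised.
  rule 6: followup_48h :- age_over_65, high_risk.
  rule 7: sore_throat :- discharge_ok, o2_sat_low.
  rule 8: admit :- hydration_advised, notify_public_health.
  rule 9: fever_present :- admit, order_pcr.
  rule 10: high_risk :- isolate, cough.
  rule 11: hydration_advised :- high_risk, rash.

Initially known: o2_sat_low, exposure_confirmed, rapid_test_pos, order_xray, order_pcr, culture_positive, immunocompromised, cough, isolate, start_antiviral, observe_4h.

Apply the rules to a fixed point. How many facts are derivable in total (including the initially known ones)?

Round 1 fires rule 3, rule 5, rule 10, giving notify_public_health, rash, high_risk.
Round 2 fires rule 11, giving hydration_advised.
Round 3 fires rule 8, giving admit.
Round 4 fires rule 9, giving fever_present.
Round 5 fires rule 1, giving discharge_ok.
Round 6 fires rule 2, rule 7, giving chest_pain, sore_throat.
Closure: {admit, chest_pain, cough, culture_positive, discharge_ok, exposure_confirmed, fever_present, high_risk, hydration_advised, immunocompromised, isolate, notify_public_health, o2_sat_low, observe_4h, order_pcr, order_xray, rapid_test_pos, rash, sore_throat, start_antiviral} — 20 facts.

20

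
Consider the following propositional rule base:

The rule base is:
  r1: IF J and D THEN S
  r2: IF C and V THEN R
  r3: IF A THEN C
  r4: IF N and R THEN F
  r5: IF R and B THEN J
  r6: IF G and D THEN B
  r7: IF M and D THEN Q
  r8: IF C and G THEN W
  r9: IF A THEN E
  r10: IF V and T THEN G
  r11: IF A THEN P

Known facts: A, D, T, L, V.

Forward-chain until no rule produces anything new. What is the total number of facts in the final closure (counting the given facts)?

Round 1: r3 [IF A THEN C]; r9 [IF A THEN E]; r10 [IF V and T THEN G]; r11 [IF A THEN P]. New: C, E, G, P.
Round 2: r2 [IF C and V THEN R]; r6 [IF G and D THEN B]; r8 [IF C and G THEN W]. New: R, B, W.
Round 3: r5 [IF R and B THEN J]. New: J.
Round 4: r1 [IF J and D THEN S]. New: S.
Closure: {A, B, C, D, E, G, J, L, P, R, S, T, V, W} — 14 facts.

14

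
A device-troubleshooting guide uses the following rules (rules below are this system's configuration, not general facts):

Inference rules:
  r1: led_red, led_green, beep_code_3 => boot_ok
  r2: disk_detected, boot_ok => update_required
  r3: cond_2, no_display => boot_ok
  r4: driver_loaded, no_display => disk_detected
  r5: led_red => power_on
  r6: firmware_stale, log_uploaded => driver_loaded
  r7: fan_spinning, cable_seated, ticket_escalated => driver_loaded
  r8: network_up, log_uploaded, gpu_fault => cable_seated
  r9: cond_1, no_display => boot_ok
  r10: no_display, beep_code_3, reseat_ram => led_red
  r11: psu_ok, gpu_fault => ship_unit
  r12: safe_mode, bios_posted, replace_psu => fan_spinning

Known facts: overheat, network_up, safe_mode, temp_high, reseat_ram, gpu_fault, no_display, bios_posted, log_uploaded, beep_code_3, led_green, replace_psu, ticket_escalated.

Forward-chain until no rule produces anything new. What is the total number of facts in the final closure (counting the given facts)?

Round 1: r8 [network_up, log_uploaded, gpu_fault => cable_seated]; r10 [no_display, beep_code_3, reseat_ram => led_red]; r12 [safe_mode, bios_posted, replace_psu => fan_spinning]. Adds cable_seated, led_red, fan_spinning.
Round 2: r1 [led_red, led_green, beep_code_3 => boot_ok]; r5 [led_red => power_on]; r7 [fan_spinning, cable_seated, ticket_escalated => driver_loaded]. Adds boot_ok, power_on, driver_loaded.
Round 3: r4 [driver_loaded, no_display => disk_detected]. Adds disk_detected.
Round 4: r2 [disk_detected, boot_ok => update_required]. Adds update_required.
Closure: {beep_code_3, bios_posted, boot_ok, cable_seated, disk_detected, driver_loaded, fan_spinning, gpu_fault, led_green, led_red, log_uploaded, network_up, no_display, overheat, power_on, replace_psu, reseat_ram, safe_mode, temp_high, ticket_escalated, update_required} — 21 facts.

21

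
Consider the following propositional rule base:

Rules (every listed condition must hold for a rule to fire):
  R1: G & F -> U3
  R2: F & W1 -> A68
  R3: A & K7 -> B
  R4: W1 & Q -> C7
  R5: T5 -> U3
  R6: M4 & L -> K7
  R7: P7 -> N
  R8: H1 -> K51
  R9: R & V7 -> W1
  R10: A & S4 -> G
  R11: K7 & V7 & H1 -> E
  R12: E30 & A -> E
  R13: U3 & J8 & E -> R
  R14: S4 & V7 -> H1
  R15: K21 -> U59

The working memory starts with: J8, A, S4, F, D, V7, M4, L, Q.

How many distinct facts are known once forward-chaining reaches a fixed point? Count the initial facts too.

Round 1: R6 [M4 & L -> K7]; R10 [A & S4 -> G]; R14 [S4 & V7 -> H1]. Adds K7, G, H1.
Round 2: R1 [G & F -> U3]; R3 [A & K7 -> B]; R8 [H1 -> K51]; R11 [K7 & V7 & H1 -> E]. Adds U3, B, K51, E.
Round 3: R13 [U3 & J8 & E -> R]. Adds R.
Round 4: R9 [R & V7 -> W1]. Adds W1.
Round 5: R2 [F & W1 -> A68]; R4 [W1 & Q -> C7]. Adds A68, C7.
Closure: {A, A68, B, C7, D, E, F, G, H1, J8, K51, K7, L, M4, Q, R, S4, U3, V7, W1} — 20 facts.

20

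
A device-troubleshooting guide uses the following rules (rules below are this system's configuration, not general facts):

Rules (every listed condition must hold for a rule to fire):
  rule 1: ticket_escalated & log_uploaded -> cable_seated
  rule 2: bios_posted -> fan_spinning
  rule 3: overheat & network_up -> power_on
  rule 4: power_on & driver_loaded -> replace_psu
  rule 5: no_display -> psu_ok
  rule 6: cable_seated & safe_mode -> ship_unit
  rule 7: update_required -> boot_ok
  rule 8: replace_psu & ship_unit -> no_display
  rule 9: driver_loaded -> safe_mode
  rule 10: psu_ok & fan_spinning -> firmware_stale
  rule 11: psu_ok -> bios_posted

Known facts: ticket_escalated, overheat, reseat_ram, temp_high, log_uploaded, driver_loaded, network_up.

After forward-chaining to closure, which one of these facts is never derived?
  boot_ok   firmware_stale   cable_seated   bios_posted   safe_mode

boot_ok

Round 1: rule 1 [ticket_escalated & log_uploaded -> cable_seated]; rule 3 [overheat & network_up -> power_on]; rule 9 [driver_loaded -> safe_mode]. Adds cable_seated, power_on, safe_mode.
Round 2: rule 4 [power_on & driver_loaded -> replace_psu]; rule 6 [cable_seated & safe_mode -> ship_unit]. Adds replace_psu, ship_unit.
Round 3: rule 8 [replace_psu & ship_unit -> no_display]. Adds no_display.
Round 4: rule 5 [no_display -> psu_ok]. Adds psu_ok.
Round 5: rule 11 [psu_ok -> bios_posted]. Adds bios_posted.
Round 6: rule 2 [bios_posted -> fan_spinning]. Adds fan_spinning.
Round 7: rule 10 [psu_ok & fan_spinning -> firmware_stale]. Adds firmware_stale.
Derived: safe_mode (round 1), firmware_stale (round 7), cable_seated (round 1), bios_posted (round 5). boot_ok never appears in any round.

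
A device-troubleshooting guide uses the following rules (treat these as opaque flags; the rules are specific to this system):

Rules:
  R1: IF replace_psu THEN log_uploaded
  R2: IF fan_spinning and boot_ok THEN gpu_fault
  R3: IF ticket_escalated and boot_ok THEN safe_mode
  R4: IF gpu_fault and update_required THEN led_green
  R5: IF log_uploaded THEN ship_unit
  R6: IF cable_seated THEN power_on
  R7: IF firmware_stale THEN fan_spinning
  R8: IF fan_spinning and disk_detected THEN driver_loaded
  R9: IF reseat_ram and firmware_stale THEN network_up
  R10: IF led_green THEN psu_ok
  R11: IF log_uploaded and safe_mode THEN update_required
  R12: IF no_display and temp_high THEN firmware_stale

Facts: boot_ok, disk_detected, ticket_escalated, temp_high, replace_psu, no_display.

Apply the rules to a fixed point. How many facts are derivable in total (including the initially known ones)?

16

Round 1: R1 [IF replace_psu THEN log_uploaded]; R3 [IF ticket_escalated and boot_ok THEN safe_mode]; R12 [IF no_display and temp_high THEN firmware_stale]. New: log_uploaded, safe_mode, firmware_stale.
Round 2: R5 [IF log_uploaded THEN ship_unit]; R7 [IF firmware_stale THEN fan_spinning]; R11 [IF log_uploaded and safe_mode THEN update_required]. New: ship_unit, fan_spinning, update_required.
Round 3: R2 [IF fan_spinning and boot_ok THEN gpu_fault]; R8 [IF fan_spinning and disk_detected THEN driver_loaded]. New: gpu_fault, driver_loaded.
Round 4: R4 [IF gpu_fault and update_required THEN led_green]. New: led_green.
Round 5: R10 [IF led_green THEN psu_ok]. New: psu_ok.
Closure: {boot_ok, disk_detected, driver_loaded, fan_spinning, firmware_stale, gpu_fault, led_green, log_uploaded, no_display, psu_ok, replace_psu, safe_mode, ship_unit, temp_high, ticket_escalated, update_required} — 16 facts.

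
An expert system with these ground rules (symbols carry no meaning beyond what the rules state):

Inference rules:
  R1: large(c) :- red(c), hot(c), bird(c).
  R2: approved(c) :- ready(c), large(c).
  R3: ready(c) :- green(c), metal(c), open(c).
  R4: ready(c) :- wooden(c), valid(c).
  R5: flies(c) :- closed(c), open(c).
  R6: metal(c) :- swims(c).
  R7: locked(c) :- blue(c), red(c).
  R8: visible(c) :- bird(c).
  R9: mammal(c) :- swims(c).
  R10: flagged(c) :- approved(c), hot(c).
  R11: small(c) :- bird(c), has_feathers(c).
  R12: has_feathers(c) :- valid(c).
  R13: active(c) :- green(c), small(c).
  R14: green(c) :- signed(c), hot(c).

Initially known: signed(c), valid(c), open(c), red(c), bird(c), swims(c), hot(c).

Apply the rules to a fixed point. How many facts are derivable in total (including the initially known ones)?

18

Round 1: R1 [large(c) :- red(c), hot(c), bird(c).]; R6 [metal(c) :- swims(c).]; R8 [visible(c) :- bird(c).]; R9 [mammal(c) :- swims(c).]; R12 [has_feathers(c) :- valid(c).]; R14 [green(c) :- signed(c), hot(c).]. New: large(c), metal(c), visible(c), mammal(c), has_feathers(c), green(c).
Round 2: R3 [ready(c) :- green(c), metal(c), open(c).]; R11 [small(c) :- bird(c), has_feathers(c).]. New: ready(c), small(c).
Round 3: R2 [approved(c) :- ready(c), large(c).]; R13 [active(c) :- green(c), small(c).]. New: approved(c), active(c).
Round 4: R10 [flagged(c) :- approved(c), hot(c).]. New: flagged(c).
Closure: {active(c), approved(c), bird(c), flagged(c), green(c), has_feathers(c), hot(c), large(c), mammal(c), metal(c), open(c), ready(c), red(c), signed(c), small(c), swims(c), valid(c), visible(c)} — 18 facts.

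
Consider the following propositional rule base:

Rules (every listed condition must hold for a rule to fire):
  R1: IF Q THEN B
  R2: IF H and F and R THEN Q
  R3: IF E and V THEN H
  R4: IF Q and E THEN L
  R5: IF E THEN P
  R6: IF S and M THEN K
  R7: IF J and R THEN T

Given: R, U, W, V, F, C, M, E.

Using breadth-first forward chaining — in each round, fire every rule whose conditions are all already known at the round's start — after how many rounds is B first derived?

3

[1] R3 [IF E and V THEN H]; R5 [IF E THEN P]. ⇒ new: H, P.
[2] R2 [IF H and F and R THEN Q]. ⇒ new: Q.
[3] R1 [IF Q THEN B]; R4 [IF Q and E THEN L]. ⇒ new: B, L.
B first appears in round 3.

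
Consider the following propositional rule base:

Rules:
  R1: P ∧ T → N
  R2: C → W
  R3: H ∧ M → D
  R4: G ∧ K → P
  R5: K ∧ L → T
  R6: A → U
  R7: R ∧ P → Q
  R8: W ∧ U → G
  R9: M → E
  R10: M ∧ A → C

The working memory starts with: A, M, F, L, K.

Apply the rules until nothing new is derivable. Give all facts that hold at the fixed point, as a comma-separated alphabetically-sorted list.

A, C, E, F, G, K, L, M, N, P, T, U, W

Round 1 fires R5, R6, R9, R10, giving T, U, E, C.
Round 2 fires R2, giving W.
Round 3 fires R8, giving G.
Round 4 fires R4, giving P.
Round 5 fires R1, giving N.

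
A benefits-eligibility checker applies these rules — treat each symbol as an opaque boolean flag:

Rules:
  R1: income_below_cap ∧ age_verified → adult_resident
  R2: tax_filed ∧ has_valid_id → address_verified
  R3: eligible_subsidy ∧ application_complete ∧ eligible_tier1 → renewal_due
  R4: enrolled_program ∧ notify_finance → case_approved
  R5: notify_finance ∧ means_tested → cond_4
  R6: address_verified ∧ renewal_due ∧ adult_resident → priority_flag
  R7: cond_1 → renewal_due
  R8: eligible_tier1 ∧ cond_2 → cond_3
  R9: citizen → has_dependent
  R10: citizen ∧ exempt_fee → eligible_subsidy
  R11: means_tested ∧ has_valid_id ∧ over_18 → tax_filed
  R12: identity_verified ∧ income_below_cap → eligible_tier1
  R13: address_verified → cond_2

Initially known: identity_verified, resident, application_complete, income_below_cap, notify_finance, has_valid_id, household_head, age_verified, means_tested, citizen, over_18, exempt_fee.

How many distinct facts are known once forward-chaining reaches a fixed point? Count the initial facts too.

Round 1 fires R1, R5, R9, R10, R11, R12, giving adult_resident, cond_4, has_dependent, eligible_subsidy, tax_filed, eligible_tier1.
Round 2 fires R2, R3, giving address_verified, renewal_due.
Round 3 fires R6, R13, giving priority_flag, cond_2.
Round 4 fires R8, giving cond_3.
Closure: {address_verified, adult_resident, age_verified, application_complete, citizen, cond_2, cond_3, cond_4, eligible_subsidy, eligible_tier1, exempt_fee, has_dependent, has_valid_id, household_head, identity_verified, income_below_cap, means_tested, notify_finance, over_18, priority_flag, renewal_due, resident, tax_filed} — 23 facts.

23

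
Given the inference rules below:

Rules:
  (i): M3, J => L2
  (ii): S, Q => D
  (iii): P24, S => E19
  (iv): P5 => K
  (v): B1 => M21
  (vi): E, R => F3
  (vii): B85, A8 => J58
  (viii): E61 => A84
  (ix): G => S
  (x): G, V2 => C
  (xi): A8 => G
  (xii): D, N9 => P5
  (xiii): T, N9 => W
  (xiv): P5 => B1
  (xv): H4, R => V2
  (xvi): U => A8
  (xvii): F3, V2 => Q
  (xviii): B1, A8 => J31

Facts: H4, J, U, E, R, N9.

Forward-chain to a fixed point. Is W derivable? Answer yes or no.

no

Round 1: (vi) [E, R => F3]; (xv) [H4, R => V2]; (xvi) [U => A8]. Adds F3, V2, A8.
Round 2: (xi) [A8 => G]; (xvii) [F3, V2 => Q]. Adds G, Q.
Round 3: (ix) [G => S]; (x) [G, V2 => C]. Adds S, C.
Round 4: (ii) [S, Q => D]. Adds D.
Round 5: (xii) [D, N9 => P5]. Adds P5.
Round 6: (iv) [P5 => K]; (xiv) [P5 => B1]. Adds K, B1.
Round 7: (v) [B1 => M21]; (xviii) [B1, A8 => J31]. Adds M21, J31.
Fixed point reached. W is concluded only by (xiii); (xiii) needs T (never derived).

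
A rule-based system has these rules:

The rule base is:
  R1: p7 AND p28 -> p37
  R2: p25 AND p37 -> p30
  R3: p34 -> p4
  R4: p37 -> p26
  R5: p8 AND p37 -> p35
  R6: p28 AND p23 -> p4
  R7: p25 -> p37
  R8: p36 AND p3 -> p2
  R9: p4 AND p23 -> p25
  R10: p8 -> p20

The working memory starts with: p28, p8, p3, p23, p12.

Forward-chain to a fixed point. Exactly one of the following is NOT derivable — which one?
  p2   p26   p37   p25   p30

p2

Round 1: R6 [p28 AND p23 -> p4]; R10 [p8 -> p20]. Adds p4, p20.
Round 2: R9 [p4 AND p23 -> p25]. Adds p25.
Round 3: R7 [p25 -> p37]. Adds p37.
Round 4: R2 [p25 AND p37 -> p30]; R4 [p37 -> p26]; R5 [p8 AND p37 -> p35]. Adds p30, p26, p35.
Derived: p25 (round 2), p26 (round 4), p30 (round 4), p37 (round 3). p2 never appears in any round.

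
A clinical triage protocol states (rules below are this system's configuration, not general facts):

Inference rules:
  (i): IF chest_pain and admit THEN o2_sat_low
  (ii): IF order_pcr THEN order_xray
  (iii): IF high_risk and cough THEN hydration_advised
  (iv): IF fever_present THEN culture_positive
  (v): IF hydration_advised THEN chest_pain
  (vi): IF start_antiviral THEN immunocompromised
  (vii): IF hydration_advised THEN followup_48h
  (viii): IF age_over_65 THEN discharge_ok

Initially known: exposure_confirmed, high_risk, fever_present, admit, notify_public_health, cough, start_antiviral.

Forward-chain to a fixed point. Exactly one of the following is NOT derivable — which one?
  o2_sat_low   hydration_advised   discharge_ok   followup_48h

Round 1: (iii) [IF high_risk and cough THEN hydration_advised]; (iv) [IF fever_present THEN culture_positive]; (vi) [IF start_antiviral THEN immunocompromised]. Adds hydration_advised, culture_positive, immunocompromised.
Round 2: (v) [IF hydration_advised THEN chest_pain]; (vii) [IF hydration_advised THEN followup_48h]. Adds chest_pain, followup_48h.
Round 3: (i) [IF chest_pain and admit THEN o2_sat_low]. Adds o2_sat_low.
Derived: o2_sat_low (round 3), followup_48h (round 2), hydration_advised (round 1). discharge_ok never appears in any round.

discharge_ok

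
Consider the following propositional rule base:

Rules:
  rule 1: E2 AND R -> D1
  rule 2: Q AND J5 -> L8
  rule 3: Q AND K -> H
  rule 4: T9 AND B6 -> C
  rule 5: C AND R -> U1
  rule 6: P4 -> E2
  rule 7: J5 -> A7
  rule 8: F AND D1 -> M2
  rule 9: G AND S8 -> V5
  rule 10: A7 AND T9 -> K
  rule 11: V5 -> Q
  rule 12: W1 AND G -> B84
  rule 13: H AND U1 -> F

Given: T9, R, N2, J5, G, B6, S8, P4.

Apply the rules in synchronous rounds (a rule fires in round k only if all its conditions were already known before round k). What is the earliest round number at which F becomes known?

Round 1 — rule 4, rule 6, rule 7, rule 9, derive C, E2, A7, V5.
Round 2 — rule 1, rule 5, rule 10, rule 11, derive D1, U1, K, Q.
Round 3 — rule 2, rule 3, derive L8, H.
Round 4 — rule 13, derive F.
F first appears in round 4.

4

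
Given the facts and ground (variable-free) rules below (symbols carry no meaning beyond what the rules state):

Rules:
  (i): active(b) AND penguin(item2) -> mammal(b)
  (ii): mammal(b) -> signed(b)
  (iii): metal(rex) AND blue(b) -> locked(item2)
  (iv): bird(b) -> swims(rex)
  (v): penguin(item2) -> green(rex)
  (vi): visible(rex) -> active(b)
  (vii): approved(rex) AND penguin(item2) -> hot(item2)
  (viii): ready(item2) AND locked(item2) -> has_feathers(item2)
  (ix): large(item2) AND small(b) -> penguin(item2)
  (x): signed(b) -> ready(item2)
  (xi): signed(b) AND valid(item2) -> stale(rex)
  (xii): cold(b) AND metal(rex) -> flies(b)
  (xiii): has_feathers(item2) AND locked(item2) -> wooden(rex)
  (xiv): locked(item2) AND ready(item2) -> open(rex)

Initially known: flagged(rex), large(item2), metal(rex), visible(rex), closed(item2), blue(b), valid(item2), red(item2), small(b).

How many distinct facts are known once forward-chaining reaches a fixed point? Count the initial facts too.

20

Round 1: (iii) [metal(rex) AND blue(b) -> locked(item2)]; (vi) [visible(rex) -> active(b)]; (ix) [large(item2) AND small(b) -> penguin(item2)]. New: locked(item2), active(b), penguin(item2).
Round 2: (i) [active(b) AND penguin(item2) -> mammal(b)]; (v) [penguin(item2) -> green(rex)]. New: mammal(b), green(rex).
Round 3: (ii) [mammal(b) -> signed(b)]. New: signed(b).
Round 4: (x) [signed(b) -> ready(item2)]; (xi) [signed(b) AND valid(item2) -> stale(rex)]. New: ready(item2), stale(rex).
Round 5: (viii) [ready(item2) AND locked(item2) -> has_feathers(item2)]; (xiv) [locked(item2) AND ready(item2) -> open(rex)]. New: has_feathers(item2), open(rex).
Round 6: (xiii) [has_feathers(item2) AND locked(item2) -> wooden(rex)]. New: wooden(rex).
Closure: {active(b), blue(b), closed(item2), flagged(rex), green(rex), has_feathers(item2), large(item2), locked(item2), mammal(b), metal(rex), open(rex), penguin(item2), ready(item2), red(item2), signed(b), small(b), stale(rex), valid(item2), visible(rex), wooden(rex)} — 20 facts.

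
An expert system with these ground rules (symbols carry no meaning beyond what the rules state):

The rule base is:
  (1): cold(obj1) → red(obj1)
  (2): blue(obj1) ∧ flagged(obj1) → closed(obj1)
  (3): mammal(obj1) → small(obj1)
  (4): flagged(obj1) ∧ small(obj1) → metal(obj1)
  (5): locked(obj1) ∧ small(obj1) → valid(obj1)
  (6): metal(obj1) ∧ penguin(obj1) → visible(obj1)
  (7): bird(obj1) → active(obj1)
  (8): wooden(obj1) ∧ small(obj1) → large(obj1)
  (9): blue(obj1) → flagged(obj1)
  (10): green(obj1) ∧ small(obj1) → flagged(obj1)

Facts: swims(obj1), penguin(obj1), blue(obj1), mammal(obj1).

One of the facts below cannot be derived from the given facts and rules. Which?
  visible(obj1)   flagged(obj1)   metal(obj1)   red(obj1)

Round 1 — (3), (9), derive small(obj1), flagged(obj1).
Round 2 — (2), (4), derive closed(obj1), metal(obj1).
Round 3 — (6), derive visible(obj1).
Derived: metal(obj1) (round 2), visible(obj1) (round 3), flagged(obj1) (round 1). red(obj1) never appears in any round.

red(obj1)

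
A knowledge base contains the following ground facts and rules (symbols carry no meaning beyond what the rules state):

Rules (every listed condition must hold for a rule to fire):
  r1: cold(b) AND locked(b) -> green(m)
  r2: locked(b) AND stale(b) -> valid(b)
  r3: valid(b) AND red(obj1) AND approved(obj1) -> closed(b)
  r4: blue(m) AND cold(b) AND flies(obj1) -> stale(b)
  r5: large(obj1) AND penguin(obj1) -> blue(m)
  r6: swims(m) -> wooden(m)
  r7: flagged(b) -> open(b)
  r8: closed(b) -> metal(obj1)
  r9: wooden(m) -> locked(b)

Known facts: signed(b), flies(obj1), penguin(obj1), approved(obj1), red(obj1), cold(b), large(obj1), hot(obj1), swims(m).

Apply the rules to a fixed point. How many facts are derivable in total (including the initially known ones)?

Round 1: r5 [large(obj1) AND penguin(obj1) -> blue(m)]; r6 [swims(m) -> wooden(m)]. Adds blue(m), wooden(m).
Round 2: r4 [blue(m) AND cold(b) AND flies(obj1) -> stale(b)]; r9 [wooden(m) -> locked(b)]. Adds stale(b), locked(b).
Round 3: r1 [cold(b) AND locked(b) -> green(m)]; r2 [locked(b) AND stale(b) -> valid(b)]. Adds green(m), valid(b).
Round 4: r3 [valid(b) AND red(obj1) AND approved(obj1) -> closed(b)]. Adds closed(b).
Round 5: r8 [closed(b) -> metal(obj1)]. Adds metal(obj1).
Closure: {approved(obj1), blue(m), closed(b), cold(b), flies(obj1), green(m), hot(obj1), large(obj1), locked(b), metal(obj1), penguin(obj1), red(obj1), signed(b), stale(b), swims(m), valid(b), wooden(m)} — 17 facts.

17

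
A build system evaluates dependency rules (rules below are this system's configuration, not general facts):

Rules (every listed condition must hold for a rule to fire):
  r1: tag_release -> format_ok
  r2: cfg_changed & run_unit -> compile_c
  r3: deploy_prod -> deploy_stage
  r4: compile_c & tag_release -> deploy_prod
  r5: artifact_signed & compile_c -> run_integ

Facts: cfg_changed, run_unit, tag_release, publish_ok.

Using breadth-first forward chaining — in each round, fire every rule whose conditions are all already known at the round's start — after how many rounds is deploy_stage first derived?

3

Round 1 fires r1, r2, giving format_ok, compile_c.
Round 2 fires r4, giving deploy_prod.
Round 3 fires r3, giving deploy_stage.
deploy_stage first appears in round 3.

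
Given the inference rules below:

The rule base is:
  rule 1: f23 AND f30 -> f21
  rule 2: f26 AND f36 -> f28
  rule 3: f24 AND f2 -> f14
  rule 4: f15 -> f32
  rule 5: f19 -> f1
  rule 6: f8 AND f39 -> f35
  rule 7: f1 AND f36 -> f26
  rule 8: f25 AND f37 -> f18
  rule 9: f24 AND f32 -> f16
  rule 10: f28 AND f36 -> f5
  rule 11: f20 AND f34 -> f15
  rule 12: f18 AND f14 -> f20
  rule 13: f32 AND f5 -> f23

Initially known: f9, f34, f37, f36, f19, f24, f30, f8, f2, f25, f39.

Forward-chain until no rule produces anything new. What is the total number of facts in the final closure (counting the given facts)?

24

Round 1 — rule 3, rule 5, rule 6, rule 8, derive f14, f1, f35, f18.
Round 2 — rule 7, rule 12, derive f26, f20.
Round 3 — rule 2, rule 11, derive f28, f15.
Round 4 — rule 4, rule 10, derive f32, f5.
Round 5 — rule 9, rule 13, derive f16, f23.
Round 6 — rule 1, derive f21.
Closure: {f1, f14, f15, f16, f18, f19, f2, f20, f21, f23, f24, f25, f26, f28, f30, f32, f34, f35, f36, f37, f39, f5, f8, f9} — 24 facts.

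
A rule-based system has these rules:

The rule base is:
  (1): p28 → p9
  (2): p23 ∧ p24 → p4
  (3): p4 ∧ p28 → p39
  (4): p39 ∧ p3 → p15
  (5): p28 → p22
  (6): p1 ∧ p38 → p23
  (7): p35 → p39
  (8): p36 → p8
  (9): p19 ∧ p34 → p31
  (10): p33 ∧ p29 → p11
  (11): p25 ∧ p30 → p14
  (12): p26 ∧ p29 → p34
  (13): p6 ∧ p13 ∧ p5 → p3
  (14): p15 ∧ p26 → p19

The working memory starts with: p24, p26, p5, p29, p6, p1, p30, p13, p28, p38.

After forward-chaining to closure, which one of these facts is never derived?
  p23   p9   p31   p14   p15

p14

[1] (1) [p28 → p9]; (5) [p28 → p22]; (6) [p1 ∧ p38 → p23]; (12) [p26 ∧ p29 → p34]; (13) [p6 ∧ p13 ∧ p5 → p3]. ⇒ new: p9, p22, p23, p34, p3.
[2] (2) [p23 ∧ p24 → p4]. ⇒ new: p4.
[3] (3) [p4 ∧ p28 → p39]. ⇒ new: p39.
[4] (4) [p39 ∧ p3 → p15]. ⇒ new: p15.
[5] (14) [p15 ∧ p26 → p19]. ⇒ new: p19.
[6] (9) [p19 ∧ p34 → p31]. ⇒ new: p31.
Derived: p23 (round 1), p9 (round 1), p15 (round 4), p31 (round 6). p14 never appears in any round.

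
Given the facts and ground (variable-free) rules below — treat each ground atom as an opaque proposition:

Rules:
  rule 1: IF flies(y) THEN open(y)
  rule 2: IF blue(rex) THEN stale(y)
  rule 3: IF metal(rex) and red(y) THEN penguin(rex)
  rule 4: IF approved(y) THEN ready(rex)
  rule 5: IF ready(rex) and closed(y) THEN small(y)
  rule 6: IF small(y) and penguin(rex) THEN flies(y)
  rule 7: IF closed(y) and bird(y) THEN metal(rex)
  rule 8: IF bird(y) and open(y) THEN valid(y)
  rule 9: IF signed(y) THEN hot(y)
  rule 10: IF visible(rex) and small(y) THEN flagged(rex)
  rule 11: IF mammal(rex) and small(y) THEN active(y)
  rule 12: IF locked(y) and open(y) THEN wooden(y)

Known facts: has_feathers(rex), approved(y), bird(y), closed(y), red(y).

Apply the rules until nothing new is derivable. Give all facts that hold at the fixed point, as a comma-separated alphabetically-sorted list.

Round 1: rule 4 [IF approved(y) THEN ready(rex)]; rule 7 [IF closed(y) and bird(y) THEN metal(rex)]. New: ready(rex), metal(rex).
Round 2: rule 3 [IF metal(rex) and red(y) THEN penguin(rex)]; rule 5 [IF ready(rex) and closed(y) THEN small(y)]. New: penguin(rex), small(y).
Round 3: rule 6 [IF small(y) and penguin(rex) THEN flies(y)]. New: flies(y).
Round 4: rule 1 [IF flies(y) THEN open(y)]. New: open(y).
Round 5: rule 8 [IF bird(y) and open(y) THEN valid(y)]. New: valid(y).

approved(y), bird(y), closed(y), flies(y), has_feathers(rex), metal(rex), open(y), penguin(rex), ready(rex), red(y), small(y), valid(y)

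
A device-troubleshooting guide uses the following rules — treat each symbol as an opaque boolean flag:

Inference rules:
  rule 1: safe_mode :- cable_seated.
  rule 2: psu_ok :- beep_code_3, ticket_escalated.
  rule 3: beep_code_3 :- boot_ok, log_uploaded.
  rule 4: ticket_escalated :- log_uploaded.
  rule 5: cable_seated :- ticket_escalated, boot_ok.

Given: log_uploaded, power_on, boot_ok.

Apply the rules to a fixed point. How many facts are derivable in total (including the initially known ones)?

[1] rule 3 [beep_code_3 :- boot_ok, log_uploaded.]; rule 4 [ticket_escalated :- log_uploaded.]. ⇒ new: beep_code_3, ticket_escalated.
[2] rule 2 [psu_ok :- beep_code_3, ticket_escalated.]; rule 5 [cable_seated :- ticket_escalated, boot_ok.]. ⇒ new: psu_ok, cable_seated.
[3] rule 1 [safe_mode :- cable_seated.]. ⇒ new: safe_mode.
Closure: {beep_code_3, boot_ok, cable_seated, log_uploaded, power_on, psu_ok, safe_mode, ticket_escalated} — 8 facts.

8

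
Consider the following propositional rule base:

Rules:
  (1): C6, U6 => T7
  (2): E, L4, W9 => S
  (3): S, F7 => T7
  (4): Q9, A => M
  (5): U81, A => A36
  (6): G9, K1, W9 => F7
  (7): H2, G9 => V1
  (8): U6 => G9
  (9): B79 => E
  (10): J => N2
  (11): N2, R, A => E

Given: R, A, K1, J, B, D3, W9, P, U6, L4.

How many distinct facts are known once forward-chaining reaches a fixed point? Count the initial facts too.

Round 1 fires (8), (10), giving G9, N2.
Round 2 fires (6), (11), giving F7, E.
Round 3 fires (2), giving S.
Round 4 fires (3), giving T7.
Closure: {A, B, D3, E, F7, G9, J, K1, L4, N2, P, R, S, T7, U6, W9} — 16 facts.

16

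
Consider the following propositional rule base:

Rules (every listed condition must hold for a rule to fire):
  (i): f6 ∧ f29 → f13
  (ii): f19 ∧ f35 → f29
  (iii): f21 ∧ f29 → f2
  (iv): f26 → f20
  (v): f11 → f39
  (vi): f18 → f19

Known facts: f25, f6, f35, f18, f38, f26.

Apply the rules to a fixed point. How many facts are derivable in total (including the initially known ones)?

Round 1 fires (iv), (vi), giving f20, f19.
Round 2 fires (ii), giving f29.
Round 3 fires (i), giving f13.
Closure: {f13, f18, f19, f20, f25, f26, f29, f35, f38, f6} — 10 facts.

10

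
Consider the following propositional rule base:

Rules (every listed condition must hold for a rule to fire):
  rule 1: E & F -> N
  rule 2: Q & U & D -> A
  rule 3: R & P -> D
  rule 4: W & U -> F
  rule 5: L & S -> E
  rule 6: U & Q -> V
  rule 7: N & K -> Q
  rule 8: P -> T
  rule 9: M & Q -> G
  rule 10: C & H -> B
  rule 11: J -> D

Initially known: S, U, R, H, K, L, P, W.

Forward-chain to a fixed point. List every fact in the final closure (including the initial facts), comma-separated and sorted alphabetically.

A, D, E, F, H, K, L, N, P, Q, R, S, T, U, V, W

Round 1 fires rule 3, rule 4, rule 5, rule 8, giving D, F, E, T.
Round 2 fires rule 1, giving N.
Round 3 fires rule 7, giving Q.
Round 4 fires rule 2, rule 6, giving A, V.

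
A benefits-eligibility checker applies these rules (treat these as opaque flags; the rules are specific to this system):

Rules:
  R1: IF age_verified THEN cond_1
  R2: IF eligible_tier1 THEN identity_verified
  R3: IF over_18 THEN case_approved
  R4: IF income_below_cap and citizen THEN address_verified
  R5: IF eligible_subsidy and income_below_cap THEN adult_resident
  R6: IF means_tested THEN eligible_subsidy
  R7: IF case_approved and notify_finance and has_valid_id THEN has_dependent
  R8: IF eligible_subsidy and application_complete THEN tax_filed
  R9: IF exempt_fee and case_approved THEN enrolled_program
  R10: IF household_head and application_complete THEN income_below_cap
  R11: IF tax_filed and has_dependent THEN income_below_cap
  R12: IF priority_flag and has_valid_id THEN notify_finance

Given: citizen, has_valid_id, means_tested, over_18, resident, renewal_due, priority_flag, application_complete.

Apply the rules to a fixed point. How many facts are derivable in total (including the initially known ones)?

16

Round 1 fires R3, R6, R12, giving case_approved, eligible_subsidy, notify_finance.
Round 2 fires R7, R8, giving has_dependent, tax_filed.
Round 3 fires R11, giving income_below_cap.
Round 4 fires R4, R5, giving address_verified, adult_resident.
Closure: {address_verified, adult_resident, application_complete, case_approved, citizen, eligible_subsidy, has_dependent, has_valid_id, income_below_cap, means_tested, notify_finance, over_18, priority_flag, renewal_due, resident, tax_filed} — 16 facts.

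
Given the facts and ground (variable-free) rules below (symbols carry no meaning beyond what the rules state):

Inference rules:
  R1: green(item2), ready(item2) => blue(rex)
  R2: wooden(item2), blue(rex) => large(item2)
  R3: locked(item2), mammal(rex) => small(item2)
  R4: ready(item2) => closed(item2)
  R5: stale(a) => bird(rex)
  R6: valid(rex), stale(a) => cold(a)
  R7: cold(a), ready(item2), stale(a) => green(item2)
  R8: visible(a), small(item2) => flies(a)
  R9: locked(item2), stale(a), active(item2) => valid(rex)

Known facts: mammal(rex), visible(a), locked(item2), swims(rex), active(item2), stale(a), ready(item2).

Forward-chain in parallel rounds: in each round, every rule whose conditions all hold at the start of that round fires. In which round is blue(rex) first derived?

Round 1: R3 [locked(item2), mammal(rex) => small(item2)]; R4 [ready(item2) => closed(item2)]; R5 [stale(a) => bird(rex)]; R9 [locked(item2), stale(a), active(item2) => valid(rex)]. New: small(item2), closed(item2), bird(rex), valid(rex).
Round 2: R6 [valid(rex), stale(a) => cold(a)]; R8 [visible(a), small(item2) => flies(a)]. New: cold(a), flies(a).
Round 3: R7 [cold(a), ready(item2), stale(a) => green(item2)]. New: green(item2).
Round 4: R1 [green(item2), ready(item2) => blue(rex)]. New: blue(rex).
blue(rex) first appears in round 4.

4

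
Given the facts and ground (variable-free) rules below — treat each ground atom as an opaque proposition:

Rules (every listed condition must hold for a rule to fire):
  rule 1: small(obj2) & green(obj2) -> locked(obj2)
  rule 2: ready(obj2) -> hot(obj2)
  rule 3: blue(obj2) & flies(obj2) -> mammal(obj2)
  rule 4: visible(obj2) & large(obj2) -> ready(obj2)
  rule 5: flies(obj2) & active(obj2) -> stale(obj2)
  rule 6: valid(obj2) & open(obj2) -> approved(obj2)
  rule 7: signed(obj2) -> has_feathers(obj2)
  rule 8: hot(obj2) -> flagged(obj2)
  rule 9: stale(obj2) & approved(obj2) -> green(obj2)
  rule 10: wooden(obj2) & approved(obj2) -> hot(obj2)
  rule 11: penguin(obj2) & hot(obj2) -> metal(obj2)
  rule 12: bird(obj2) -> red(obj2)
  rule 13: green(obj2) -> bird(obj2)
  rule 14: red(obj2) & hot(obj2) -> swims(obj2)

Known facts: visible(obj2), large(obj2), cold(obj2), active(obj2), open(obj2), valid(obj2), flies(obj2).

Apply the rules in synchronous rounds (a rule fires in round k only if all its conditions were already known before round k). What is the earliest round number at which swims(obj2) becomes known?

Round 1: rule 4 [visible(obj2) & large(obj2) -> ready(obj2)]; rule 5 [flies(obj2) & active(obj2) -> stale(obj2)]; rule 6 [valid(obj2) & open(obj2) -> approved(obj2)]. Adds ready(obj2), stale(obj2), approved(obj2).
Round 2: rule 2 [ready(obj2) -> hot(obj2)]; rule 9 [stale(obj2) & approved(obj2) -> green(obj2)]. Adds hot(obj2), green(obj2).
Round 3: rule 8 [hot(obj2) -> flagged(obj2)]; rule 13 [green(obj2) -> bird(obj2)]. Adds flagged(obj2), bird(obj2).
Round 4: rule 12 [bird(obj2) -> red(obj2)]. Adds red(obj2).
Round 5: rule 14 [red(obj2) & hot(obj2) -> swims(obj2)]. Adds swims(obj2).
swims(obj2) first appears in round 5.

5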